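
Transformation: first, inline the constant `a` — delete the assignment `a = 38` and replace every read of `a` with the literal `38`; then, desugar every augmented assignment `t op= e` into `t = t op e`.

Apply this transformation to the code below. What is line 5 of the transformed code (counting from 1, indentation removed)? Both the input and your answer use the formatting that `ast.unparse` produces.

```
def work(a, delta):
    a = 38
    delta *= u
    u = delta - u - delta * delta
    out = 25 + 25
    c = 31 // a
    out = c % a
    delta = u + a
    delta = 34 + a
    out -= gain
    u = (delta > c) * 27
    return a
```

c = 31 // 38

Transformed code:
def work(a, delta):
    delta = delta * u
    u = delta - u - delta * delta
    out = 25 + 25
    c = 31 // 38
    out = c % 38
    delta = u + 38
    delta = 34 + 38
    out = out - gain
    u = (delta > c) * 27
    return 38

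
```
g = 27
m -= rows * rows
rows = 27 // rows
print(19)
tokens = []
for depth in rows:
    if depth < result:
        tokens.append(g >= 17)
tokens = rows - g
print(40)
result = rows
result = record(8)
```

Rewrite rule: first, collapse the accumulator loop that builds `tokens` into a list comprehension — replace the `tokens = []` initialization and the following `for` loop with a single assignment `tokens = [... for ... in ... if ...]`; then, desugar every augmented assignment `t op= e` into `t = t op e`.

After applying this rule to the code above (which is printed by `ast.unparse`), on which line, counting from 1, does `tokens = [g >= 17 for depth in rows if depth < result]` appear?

5

Transformed code:
g = 27
m = m - rows * rows
rows = 27 // rows
print(19)
tokens = [g >= 17 for depth in rows if depth < result]
tokens = rows - g
print(40)
result = rows
result = record(8)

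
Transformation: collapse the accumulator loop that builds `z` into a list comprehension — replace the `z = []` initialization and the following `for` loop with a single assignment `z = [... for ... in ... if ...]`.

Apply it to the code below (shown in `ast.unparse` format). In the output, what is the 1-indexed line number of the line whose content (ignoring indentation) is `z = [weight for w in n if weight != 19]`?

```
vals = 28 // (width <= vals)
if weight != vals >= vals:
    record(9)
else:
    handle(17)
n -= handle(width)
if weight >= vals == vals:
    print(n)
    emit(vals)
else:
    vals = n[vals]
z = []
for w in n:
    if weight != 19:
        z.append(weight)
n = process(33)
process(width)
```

Transformed code:
vals = 28 // (width <= vals)
if weight != vals >= vals:
    record(9)
else:
    handle(17)
n -= handle(width)
if weight >= vals == vals:
    print(n)
    emit(vals)
else:
    vals = n[vals]
z = [weight for w in n if weight != 19]
n = process(33)
process(width)

12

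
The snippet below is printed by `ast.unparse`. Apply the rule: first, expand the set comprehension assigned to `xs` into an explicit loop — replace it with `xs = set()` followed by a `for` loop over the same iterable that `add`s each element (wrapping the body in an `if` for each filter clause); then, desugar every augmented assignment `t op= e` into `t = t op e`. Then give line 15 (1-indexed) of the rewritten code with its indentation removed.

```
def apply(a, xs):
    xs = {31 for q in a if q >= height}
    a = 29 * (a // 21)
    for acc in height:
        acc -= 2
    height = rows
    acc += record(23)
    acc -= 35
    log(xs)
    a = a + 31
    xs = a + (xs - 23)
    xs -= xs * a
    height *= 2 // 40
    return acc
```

xs = xs - xs * a

Transformed code:
def apply(a, xs):
    xs = set()
    for q in a:
        if q >= height:
            xs.add(31)
    a = 29 * (a // 21)
    for acc in height:
        acc = acc - 2
    height = rows
    acc = acc + record(23)
    acc = acc - 35
    log(xs)
    a = a + 31
    xs = a + (xs - 23)
    xs = xs - xs * a
    height = height * (2 // 40)
    return acc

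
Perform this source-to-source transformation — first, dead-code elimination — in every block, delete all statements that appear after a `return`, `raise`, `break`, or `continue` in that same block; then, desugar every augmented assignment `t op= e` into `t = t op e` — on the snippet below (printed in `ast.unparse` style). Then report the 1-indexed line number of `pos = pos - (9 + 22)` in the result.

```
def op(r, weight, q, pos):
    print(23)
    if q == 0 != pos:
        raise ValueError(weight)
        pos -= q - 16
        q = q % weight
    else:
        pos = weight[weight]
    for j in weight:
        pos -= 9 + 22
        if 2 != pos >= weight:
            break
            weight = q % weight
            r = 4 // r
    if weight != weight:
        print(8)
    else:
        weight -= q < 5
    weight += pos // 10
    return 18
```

Transformed code:
def op(r, weight, q, pos):
    print(23)
    if q == 0 != pos:
        raise ValueError(weight)
    else:
        pos = weight[weight]
    for j in weight:
        pos = pos - (9 + 22)
        if 2 != pos >= weight:
            break
    if weight != weight:
        print(8)
    else:
        weight = weight - (q < 5)
    weight = weight + pos // 10
    return 18

8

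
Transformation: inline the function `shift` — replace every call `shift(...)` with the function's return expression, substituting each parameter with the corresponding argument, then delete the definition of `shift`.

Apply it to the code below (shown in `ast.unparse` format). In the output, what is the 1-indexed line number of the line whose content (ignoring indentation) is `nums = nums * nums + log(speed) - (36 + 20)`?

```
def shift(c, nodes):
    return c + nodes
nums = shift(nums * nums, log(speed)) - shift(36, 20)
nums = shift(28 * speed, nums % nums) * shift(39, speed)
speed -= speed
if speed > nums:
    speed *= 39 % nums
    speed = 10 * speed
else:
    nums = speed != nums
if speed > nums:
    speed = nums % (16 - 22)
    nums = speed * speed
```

Transformed code:
nums = nums * nums + log(speed) - (36 + 20)
nums = (28 * speed + nums % nums) * (39 + speed)
speed -= speed
if speed > nums:
    speed *= 39 % nums
    speed = 10 * speed
else:
    nums = speed != nums
if speed > nums:
    speed = nums % (16 - 22)
    nums = speed * speed

1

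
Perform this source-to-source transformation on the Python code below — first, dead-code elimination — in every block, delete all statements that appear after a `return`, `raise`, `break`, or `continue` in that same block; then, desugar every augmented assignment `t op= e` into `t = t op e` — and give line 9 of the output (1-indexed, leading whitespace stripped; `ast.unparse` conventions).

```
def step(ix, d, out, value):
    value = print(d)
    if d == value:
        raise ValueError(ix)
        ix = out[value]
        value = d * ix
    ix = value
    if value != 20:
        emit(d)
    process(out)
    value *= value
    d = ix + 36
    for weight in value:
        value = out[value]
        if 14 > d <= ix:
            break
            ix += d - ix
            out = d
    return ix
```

Transformed code:
def step(ix, d, out, value):
    value = print(d)
    if d == value:
        raise ValueError(ix)
    ix = value
    if value != 20:
        emit(d)
    process(out)
    value = value * value
    d = ix + 36
    for weight in value:
        value = out[value]
        if 14 > d <= ix:
            break
    return ix

value = value * value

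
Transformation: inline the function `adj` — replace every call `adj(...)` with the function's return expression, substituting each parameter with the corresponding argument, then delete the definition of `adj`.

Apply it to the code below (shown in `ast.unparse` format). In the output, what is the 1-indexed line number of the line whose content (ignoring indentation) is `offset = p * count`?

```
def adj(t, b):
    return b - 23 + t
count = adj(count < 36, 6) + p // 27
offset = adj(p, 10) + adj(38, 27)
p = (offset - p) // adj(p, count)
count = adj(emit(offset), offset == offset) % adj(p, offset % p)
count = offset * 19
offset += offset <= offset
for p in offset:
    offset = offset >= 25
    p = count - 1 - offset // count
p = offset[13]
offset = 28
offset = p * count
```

12

Transformed code:
count = 6 - 23 + (count < 36) + p // 27
offset = 10 - 23 + p + (27 - 23 + 38)
p = (offset - p) // (count - 23 + p)
count = ((offset == offset) - 23 + emit(offset)) % (offset % p - 23 + p)
count = offset * 19
offset += offset <= offset
for p in offset:
    offset = offset >= 25
    p = count - 1 - offset // count
p = offset[13]
offset = 28
offset = p * count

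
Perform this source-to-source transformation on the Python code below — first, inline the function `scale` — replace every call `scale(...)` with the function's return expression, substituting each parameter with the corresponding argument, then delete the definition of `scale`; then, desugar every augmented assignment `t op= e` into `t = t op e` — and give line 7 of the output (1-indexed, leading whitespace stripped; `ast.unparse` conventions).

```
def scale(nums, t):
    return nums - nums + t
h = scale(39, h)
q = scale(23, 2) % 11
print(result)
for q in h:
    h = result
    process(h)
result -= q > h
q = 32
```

Transformed code:
h = 39 - 39 + h
q = (23 - 23 + 2) % 11
print(result)
for q in h:
    h = result
    process(h)
result = result - (q > h)
q = 32

result = result - (q > h)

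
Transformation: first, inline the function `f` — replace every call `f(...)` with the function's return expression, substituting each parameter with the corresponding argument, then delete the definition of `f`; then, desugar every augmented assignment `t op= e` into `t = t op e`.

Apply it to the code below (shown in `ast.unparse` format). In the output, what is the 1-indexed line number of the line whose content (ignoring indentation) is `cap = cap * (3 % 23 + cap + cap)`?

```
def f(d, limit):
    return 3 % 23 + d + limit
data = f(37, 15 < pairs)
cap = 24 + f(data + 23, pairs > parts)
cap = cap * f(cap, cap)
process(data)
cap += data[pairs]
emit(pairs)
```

3

Transformed code:
data = 3 % 23 + 37 + (15 < pairs)
cap = 24 + (3 % 23 + (data + 23) + (pairs > parts))
cap = cap * (3 % 23 + cap + cap)
process(data)
cap = cap + data[pairs]
emit(pairs)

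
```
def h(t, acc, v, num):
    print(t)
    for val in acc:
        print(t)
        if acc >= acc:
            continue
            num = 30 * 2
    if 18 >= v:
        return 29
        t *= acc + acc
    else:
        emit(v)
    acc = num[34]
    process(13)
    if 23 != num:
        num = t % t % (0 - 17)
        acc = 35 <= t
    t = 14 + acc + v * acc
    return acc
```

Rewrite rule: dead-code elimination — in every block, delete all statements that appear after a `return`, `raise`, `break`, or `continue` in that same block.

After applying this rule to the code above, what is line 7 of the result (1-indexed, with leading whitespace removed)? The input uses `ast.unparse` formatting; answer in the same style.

if 18 >= v:

Transformed code:
def h(t, acc, v, num):
    print(t)
    for val in acc:
        print(t)
        if acc >= acc:
            continue
    if 18 >= v:
        return 29
    else:
        emit(v)
    acc = num[34]
    process(13)
    if 23 != num:
        num = t % t % (0 - 17)
        acc = 35 <= t
    t = 14 + acc + v * acc
    return acc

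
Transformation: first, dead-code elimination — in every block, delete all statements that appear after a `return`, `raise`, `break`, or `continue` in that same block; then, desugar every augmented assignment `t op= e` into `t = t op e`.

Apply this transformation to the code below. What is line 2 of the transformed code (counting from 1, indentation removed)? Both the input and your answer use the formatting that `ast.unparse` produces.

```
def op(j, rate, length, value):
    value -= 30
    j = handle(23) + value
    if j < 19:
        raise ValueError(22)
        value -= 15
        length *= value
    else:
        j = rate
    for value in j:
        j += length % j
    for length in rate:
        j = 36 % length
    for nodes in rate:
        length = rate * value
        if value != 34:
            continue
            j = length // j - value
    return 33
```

Transformed code:
def op(j, rate, length, value):
    value = value - 30
    j = handle(23) + value
    if j < 19:
        raise ValueError(22)
    else:
        j = rate
    for value in j:
        j = j + length % j
    for length in rate:
        j = 36 % length
    for nodes in rate:
        length = rate * value
        if value != 34:
            continue
    return 33

value = value - 30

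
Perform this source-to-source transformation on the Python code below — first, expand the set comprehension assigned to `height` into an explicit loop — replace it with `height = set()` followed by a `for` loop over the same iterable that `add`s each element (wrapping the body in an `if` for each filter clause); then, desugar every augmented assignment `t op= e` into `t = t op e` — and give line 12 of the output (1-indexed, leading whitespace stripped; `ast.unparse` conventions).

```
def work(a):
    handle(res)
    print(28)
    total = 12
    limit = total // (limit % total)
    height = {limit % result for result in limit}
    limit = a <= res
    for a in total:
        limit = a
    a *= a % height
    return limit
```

a = a * (a % height)

Transformed code:
def work(a):
    handle(res)
    print(28)
    total = 12
    limit = total // (limit % total)
    height = set()
    for result in limit:
        height.add(limit % result)
    limit = a <= res
    for a in total:
        limit = a
    a = a * (a % height)
    return limit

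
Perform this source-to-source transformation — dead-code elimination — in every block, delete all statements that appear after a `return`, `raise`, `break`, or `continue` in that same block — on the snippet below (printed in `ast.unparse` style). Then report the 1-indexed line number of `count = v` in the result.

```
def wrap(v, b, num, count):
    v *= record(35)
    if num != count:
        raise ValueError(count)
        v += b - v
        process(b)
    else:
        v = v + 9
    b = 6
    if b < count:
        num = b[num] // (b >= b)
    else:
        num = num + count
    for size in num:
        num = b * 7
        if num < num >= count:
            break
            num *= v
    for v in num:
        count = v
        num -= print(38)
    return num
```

Transformed code:
def wrap(v, b, num, count):
    v *= record(35)
    if num != count:
        raise ValueError(count)
    else:
        v = v + 9
    b = 6
    if b < count:
        num = b[num] // (b >= b)
    else:
        num = num + count
    for size in num:
        num = b * 7
        if num < num >= count:
            break
    for v in num:
        count = v
        num -= print(38)
    return num

17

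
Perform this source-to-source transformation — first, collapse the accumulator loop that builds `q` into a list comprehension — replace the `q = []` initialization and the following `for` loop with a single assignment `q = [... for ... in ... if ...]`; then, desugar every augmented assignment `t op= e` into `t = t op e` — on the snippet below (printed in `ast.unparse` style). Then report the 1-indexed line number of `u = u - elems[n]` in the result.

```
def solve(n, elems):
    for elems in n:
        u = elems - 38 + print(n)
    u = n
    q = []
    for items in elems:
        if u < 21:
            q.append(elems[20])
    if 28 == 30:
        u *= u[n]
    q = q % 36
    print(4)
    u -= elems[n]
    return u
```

Transformed code:
def solve(n, elems):
    for elems in n:
        u = elems - 38 + print(n)
    u = n
    q = [elems[20] for items in elems if u < 21]
    if 28 == 30:
        u = u * u[n]
    q = q % 36
    print(4)
    u = u - elems[n]
    return u

10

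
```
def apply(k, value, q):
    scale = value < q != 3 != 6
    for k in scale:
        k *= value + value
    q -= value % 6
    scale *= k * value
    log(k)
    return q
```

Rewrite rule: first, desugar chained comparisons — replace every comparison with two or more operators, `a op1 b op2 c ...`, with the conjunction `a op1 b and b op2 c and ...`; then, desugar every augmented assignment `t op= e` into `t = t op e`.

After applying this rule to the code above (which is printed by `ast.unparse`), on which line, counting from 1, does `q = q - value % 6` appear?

5

Transformed code:
def apply(k, value, q):
    scale = value < q and q != 3 and (3 != 6)
    for k in scale:
        k = k * (value + value)
    q = q - value % 6
    scale = scale * (k * value)
    log(k)
    return q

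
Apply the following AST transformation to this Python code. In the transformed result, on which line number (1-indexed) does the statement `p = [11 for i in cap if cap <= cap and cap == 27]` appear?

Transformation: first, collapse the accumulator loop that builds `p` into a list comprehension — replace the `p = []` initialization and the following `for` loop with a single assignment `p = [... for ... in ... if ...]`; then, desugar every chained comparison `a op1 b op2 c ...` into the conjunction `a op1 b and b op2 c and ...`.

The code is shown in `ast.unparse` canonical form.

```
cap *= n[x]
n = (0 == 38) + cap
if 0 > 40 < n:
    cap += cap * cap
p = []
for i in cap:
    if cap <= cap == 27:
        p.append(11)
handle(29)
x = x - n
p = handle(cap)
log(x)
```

5

Transformed code:
cap *= n[x]
n = (0 == 38) + cap
if 0 > 40 and 40 < n:
    cap += cap * cap
p = [11 for i in cap if cap <= cap and cap == 27]
handle(29)
x = x - n
p = handle(cap)
log(x)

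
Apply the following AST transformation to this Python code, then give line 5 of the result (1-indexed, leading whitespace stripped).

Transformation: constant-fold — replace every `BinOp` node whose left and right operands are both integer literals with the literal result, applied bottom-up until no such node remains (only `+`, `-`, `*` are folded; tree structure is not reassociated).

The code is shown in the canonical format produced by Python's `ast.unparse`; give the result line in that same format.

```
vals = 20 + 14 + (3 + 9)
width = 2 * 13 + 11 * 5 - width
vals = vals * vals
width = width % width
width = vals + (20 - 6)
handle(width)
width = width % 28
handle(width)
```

width = vals + 14

Transformed code:
vals = 46
width = 81 - width
vals = vals * vals
width = width % width
width = vals + 14
handle(width)
width = width % 28
handle(width)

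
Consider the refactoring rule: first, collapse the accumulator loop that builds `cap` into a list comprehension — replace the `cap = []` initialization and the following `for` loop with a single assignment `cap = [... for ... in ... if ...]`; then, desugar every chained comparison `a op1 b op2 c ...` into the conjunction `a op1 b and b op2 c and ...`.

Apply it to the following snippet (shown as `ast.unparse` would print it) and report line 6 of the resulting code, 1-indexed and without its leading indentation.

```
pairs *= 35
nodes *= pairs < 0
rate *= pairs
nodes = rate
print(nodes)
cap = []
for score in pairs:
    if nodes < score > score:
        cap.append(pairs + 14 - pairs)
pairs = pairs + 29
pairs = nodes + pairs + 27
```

Transformed code:
pairs *= 35
nodes *= pairs < 0
rate *= pairs
nodes = rate
print(nodes)
cap = [pairs + 14 - pairs for score in pairs if nodes < score and score > score]
pairs = pairs + 29
pairs = nodes + pairs + 27

cap = [pairs + 14 - pairs for score in pairs if nodes < score and score > score]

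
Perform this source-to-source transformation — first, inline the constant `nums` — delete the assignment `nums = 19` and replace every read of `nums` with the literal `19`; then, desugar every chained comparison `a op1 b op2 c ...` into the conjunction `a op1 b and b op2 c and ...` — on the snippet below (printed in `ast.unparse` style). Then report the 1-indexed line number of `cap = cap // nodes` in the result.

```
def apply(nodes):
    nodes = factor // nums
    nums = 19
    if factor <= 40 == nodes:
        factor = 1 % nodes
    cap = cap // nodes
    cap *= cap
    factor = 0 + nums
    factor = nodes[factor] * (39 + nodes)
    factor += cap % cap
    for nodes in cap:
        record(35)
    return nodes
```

Transformed code:
def apply(nodes):
    nodes = factor // 19
    if factor <= 40 and 40 == nodes:
        factor = 1 % nodes
    cap = cap // nodes
    cap *= cap
    factor = 0 + 19
    factor = nodes[factor] * (39 + nodes)
    factor += cap % cap
    for nodes in cap:
        record(35)
    return nodes

5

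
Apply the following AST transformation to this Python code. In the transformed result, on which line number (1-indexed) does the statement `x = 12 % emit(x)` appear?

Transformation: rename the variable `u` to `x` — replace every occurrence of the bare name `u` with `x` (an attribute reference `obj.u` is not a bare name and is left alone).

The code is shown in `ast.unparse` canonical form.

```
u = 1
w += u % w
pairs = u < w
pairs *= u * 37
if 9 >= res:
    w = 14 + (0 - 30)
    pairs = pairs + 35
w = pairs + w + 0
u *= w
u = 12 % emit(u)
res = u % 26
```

Transformed code:
x = 1
w += x % w
pairs = x < w
pairs *= x * 37
if 9 >= res:
    w = 14 + (0 - 30)
    pairs = pairs + 35
w = pairs + w + 0
x *= w
x = 12 % emit(x)
res = x % 26

10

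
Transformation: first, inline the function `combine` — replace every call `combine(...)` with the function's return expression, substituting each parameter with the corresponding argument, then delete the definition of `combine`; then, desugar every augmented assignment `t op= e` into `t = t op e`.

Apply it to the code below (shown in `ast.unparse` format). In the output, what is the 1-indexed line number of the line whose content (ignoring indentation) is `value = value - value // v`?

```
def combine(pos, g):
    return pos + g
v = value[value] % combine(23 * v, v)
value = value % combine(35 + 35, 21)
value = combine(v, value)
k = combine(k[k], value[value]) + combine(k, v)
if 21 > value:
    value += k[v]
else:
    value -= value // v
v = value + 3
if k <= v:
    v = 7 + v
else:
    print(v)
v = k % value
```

Transformed code:
v = value[value] % (23 * v + v)
value = value % (35 + 35 + 21)
value = v + value
k = k[k] + value[value] + (k + v)
if 21 > value:
    value = value + k[v]
else:
    value = value - value // v
v = value + 3
if k <= v:
    v = 7 + v
else:
    print(v)
v = k % value

8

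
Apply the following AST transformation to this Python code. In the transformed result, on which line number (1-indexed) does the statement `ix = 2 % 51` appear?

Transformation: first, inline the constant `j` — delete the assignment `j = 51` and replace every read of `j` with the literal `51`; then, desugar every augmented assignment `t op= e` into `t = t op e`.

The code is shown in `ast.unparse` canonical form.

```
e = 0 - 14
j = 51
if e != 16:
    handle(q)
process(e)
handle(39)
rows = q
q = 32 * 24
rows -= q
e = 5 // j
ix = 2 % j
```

Transformed code:
e = 0 - 14
if e != 16:
    handle(q)
process(e)
handle(39)
rows = q
q = 32 * 24
rows = rows - q
e = 5 // 51
ix = 2 % 51

10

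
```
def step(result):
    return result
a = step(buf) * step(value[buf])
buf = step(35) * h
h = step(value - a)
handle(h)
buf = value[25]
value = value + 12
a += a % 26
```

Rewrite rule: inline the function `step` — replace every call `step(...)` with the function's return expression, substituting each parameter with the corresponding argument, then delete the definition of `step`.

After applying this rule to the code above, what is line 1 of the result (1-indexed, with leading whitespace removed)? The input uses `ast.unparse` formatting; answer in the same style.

a = buf * value[buf]

Transformed code:
a = buf * value[buf]
buf = 35 * h
h = value - a
handle(h)
buf = value[25]
value = value + 12
a += a % 26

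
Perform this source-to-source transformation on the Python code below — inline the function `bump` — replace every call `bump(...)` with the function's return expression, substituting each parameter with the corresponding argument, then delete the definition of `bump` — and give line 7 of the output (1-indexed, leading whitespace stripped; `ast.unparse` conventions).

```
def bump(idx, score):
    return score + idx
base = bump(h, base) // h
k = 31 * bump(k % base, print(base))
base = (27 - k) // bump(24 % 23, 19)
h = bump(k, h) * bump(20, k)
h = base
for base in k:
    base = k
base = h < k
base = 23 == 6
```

base = k

Transformed code:
base = (base + h) // h
k = 31 * (print(base) + k % base)
base = (27 - k) // (19 + 24 % 23)
h = (h + k) * (k + 20)
h = base
for base in k:
    base = k
base = h < k
base = 23 == 6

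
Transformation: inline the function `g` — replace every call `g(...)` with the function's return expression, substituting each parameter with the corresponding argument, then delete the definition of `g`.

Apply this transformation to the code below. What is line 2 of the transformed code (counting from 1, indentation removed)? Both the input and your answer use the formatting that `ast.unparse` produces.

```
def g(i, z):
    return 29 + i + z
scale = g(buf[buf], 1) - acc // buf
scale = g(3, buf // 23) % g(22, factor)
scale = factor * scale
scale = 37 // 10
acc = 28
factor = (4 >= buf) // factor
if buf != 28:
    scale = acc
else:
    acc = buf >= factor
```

Transformed code:
scale = 29 + buf[buf] + 1 - acc // buf
scale = (29 + 3 + buf // 23) % (29 + 22 + factor)
scale = factor * scale
scale = 37 // 10
acc = 28
factor = (4 >= buf) // factor
if buf != 28:
    scale = acc
else:
    acc = buf >= factor

scale = (29 + 3 + buf // 23) % (29 + 22 + factor)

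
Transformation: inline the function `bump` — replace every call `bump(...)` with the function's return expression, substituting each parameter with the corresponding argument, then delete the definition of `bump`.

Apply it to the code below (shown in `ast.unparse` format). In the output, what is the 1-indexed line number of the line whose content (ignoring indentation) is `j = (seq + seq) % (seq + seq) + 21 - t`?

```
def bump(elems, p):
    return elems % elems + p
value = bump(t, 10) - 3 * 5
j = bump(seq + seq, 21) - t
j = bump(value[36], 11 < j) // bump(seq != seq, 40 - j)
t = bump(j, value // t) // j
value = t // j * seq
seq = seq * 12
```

Transformed code:
value = t % t + 10 - 3 * 5
j = (seq + seq) % (seq + seq) + 21 - t
j = (value[36] % value[36] + (11 < j)) // ((seq != seq) % (seq != seq) + (40 - j))
t = (j % j + value // t) // j
value = t // j * seq
seq = seq * 12

2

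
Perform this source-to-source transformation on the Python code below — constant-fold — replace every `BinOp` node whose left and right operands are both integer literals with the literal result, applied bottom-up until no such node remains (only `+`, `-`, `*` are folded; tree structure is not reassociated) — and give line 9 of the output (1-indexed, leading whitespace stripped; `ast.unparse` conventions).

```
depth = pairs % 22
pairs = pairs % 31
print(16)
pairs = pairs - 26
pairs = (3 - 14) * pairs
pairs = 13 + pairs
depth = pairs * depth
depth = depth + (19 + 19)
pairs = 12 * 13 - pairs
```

pairs = 156 - pairs

Transformed code:
depth = pairs % 22
pairs = pairs % 31
print(16)
pairs = pairs - 26
pairs = -11 * pairs
pairs = 13 + pairs
depth = pairs * depth
depth = depth + 38
pairs = 156 - pairs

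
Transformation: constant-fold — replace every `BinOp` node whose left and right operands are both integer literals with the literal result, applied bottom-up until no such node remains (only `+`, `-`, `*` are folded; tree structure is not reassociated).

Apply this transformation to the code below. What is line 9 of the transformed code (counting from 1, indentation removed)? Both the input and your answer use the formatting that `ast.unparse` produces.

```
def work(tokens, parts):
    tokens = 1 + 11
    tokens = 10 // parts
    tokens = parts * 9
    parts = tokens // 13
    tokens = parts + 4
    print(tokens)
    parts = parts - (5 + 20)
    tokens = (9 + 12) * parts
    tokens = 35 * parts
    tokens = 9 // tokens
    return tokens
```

Transformed code:
def work(tokens, parts):
    tokens = 12
    tokens = 10 // parts
    tokens = parts * 9
    parts = tokens // 13
    tokens = parts + 4
    print(tokens)
    parts = parts - 25
    tokens = 21 * parts
    tokens = 35 * parts
    tokens = 9 // tokens
    return tokens

tokens = 21 * parts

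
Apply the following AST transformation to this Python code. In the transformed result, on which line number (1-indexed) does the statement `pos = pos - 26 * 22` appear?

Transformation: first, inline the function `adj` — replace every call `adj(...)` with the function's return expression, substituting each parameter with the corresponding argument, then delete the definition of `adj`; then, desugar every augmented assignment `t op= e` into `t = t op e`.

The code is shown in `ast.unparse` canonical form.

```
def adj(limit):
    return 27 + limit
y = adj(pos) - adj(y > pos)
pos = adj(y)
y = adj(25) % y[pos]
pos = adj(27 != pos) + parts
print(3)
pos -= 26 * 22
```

6

Transformed code:
y = 27 + pos - (27 + (y > pos))
pos = 27 + y
y = (27 + 25) % y[pos]
pos = 27 + (27 != pos) + parts
print(3)
pos = pos - 26 * 22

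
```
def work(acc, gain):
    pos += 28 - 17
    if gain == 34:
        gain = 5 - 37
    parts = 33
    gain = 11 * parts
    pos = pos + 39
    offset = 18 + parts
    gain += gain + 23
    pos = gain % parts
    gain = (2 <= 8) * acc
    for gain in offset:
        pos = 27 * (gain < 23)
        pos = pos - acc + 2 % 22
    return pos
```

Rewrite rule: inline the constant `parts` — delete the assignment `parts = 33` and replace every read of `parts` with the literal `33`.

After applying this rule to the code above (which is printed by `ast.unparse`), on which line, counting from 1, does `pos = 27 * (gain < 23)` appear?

Transformed code:
def work(acc, gain):
    pos += 28 - 17
    if gain == 34:
        gain = 5 - 37
    gain = 11 * 33
    pos = pos + 39
    offset = 18 + 33
    gain += gain + 23
    pos = gain % 33
    gain = (2 <= 8) * acc
    for gain in offset:
        pos = 27 * (gain < 23)
        pos = pos - acc + 2 % 22
    return pos

12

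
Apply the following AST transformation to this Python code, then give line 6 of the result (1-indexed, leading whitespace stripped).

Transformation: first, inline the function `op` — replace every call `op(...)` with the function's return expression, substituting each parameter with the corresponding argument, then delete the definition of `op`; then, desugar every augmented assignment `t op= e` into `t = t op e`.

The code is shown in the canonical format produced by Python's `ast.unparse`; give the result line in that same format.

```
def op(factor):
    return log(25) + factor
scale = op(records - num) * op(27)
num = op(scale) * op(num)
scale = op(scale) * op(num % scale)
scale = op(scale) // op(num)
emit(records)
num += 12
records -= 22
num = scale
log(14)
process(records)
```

Transformed code:
scale = (log(25) + (records - num)) * (log(25) + 27)
num = (log(25) + scale) * (log(25) + num)
scale = (log(25) + scale) * (log(25) + num % scale)
scale = (log(25) + scale) // (log(25) + num)
emit(records)
num = num + 12
records = records - 22
num = scale
log(14)
process(records)

num = num + 12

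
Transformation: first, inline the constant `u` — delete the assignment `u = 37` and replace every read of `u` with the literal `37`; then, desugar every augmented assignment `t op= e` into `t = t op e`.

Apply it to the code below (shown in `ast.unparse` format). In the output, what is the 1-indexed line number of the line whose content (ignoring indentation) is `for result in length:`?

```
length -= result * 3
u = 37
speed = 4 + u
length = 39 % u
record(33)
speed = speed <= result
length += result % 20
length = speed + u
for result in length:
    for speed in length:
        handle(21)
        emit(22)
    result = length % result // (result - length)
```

8

Transformed code:
length = length - result * 3
speed = 4 + 37
length = 39 % 37
record(33)
speed = speed <= result
length = length + result % 20
length = speed + 37
for result in length:
    for speed in length:
        handle(21)
        emit(22)
    result = length % result // (result - length)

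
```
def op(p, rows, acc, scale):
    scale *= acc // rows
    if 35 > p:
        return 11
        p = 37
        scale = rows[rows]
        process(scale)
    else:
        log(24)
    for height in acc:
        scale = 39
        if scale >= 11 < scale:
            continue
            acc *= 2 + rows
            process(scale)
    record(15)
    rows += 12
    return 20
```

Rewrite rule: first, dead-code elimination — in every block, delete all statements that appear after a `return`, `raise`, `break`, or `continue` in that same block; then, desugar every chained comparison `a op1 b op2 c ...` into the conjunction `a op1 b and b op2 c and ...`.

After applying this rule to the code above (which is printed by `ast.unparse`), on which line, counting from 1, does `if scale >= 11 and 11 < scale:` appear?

Transformed code:
def op(p, rows, acc, scale):
    scale *= acc // rows
    if 35 > p:
        return 11
    else:
        log(24)
    for height in acc:
        scale = 39
        if scale >= 11 and 11 < scale:
            continue
    record(15)
    rows += 12
    return 20

9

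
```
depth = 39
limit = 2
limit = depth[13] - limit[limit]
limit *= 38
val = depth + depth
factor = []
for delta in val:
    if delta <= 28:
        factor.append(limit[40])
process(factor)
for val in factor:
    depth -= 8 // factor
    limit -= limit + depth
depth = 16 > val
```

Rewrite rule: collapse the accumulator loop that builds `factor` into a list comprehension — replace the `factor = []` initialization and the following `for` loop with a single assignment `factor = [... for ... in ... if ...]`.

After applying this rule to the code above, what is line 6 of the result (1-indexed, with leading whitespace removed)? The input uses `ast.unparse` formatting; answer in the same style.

Transformed code:
depth = 39
limit = 2
limit = depth[13] - limit[limit]
limit *= 38
val = depth + depth
factor = [limit[40] for delta in val if delta <= 28]
process(factor)
for val in factor:
    depth -= 8 // factor
    limit -= limit + depth
depth = 16 > val

factor = [limit[40] for delta in val if delta <= 28]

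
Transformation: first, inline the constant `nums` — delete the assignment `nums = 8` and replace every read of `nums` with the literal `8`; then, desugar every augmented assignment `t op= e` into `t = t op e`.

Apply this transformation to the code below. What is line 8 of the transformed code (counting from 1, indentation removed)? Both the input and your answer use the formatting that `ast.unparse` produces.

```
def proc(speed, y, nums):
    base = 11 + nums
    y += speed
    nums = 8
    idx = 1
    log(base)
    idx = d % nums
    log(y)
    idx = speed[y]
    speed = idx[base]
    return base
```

Transformed code:
def proc(speed, y, nums):
    base = 11 + 8
    y = y + speed
    idx = 1
    log(base)
    idx = d % 8
    log(y)
    idx = speed[y]
    speed = idx[base]
    return base

idx = speed[y]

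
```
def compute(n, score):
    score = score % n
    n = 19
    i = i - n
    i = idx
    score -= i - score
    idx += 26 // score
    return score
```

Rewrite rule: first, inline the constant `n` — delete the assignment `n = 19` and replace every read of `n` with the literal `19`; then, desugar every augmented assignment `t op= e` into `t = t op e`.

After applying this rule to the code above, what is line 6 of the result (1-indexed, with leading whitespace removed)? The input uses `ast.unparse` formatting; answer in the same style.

idx = idx + 26 // score

Transformed code:
def compute(n, score):
    score = score % 19
    i = i - 19
    i = idx
    score = score - (i - score)
    idx = idx + 26 // score
    return score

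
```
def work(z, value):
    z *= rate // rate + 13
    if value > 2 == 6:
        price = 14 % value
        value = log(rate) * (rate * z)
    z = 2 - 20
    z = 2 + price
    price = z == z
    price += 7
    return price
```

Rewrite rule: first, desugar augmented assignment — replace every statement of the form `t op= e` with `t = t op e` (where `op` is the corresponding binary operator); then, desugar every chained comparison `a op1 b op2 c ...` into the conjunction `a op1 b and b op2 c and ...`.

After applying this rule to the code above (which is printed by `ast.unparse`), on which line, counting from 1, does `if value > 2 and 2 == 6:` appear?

Transformed code:
def work(z, value):
    z = z * (rate // rate + 13)
    if value > 2 and 2 == 6:
        price = 14 % value
        value = log(rate) * (rate * z)
    z = 2 - 20
    z = 2 + price
    price = z == z
    price = price + 7
    return price

3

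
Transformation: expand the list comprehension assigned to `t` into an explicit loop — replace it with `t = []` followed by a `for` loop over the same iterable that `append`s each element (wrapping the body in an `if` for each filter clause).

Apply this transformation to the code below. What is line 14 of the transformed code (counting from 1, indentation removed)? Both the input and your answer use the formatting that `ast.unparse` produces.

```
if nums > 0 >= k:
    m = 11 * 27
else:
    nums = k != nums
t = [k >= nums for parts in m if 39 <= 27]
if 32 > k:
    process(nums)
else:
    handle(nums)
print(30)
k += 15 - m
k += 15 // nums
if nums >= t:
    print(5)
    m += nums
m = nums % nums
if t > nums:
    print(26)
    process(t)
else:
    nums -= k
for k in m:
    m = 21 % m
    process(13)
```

k += 15 - m

Transformed code:
if nums > 0 >= k:
    m = 11 * 27
else:
    nums = k != nums
t = []
for parts in m:
    if 39 <= 27:
        t.append(k >= nums)
if 32 > k:
    process(nums)
else:
    handle(nums)
print(30)
k += 15 - m
k += 15 // nums
if nums >= t:
    print(5)
    m += nums
m = nums % nums
if t > nums:
    print(26)
    process(t)
else:
    nums -= k
for k in m:
    m = 21 % m
    process(13)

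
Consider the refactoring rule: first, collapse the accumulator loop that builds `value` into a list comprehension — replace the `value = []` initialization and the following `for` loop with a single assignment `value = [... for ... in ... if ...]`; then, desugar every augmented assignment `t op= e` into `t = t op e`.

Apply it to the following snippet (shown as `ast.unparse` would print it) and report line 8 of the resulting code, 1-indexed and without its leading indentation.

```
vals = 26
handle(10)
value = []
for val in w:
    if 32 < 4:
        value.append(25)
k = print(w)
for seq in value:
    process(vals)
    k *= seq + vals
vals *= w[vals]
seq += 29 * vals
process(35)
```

Transformed code:
vals = 26
handle(10)
value = [25 for val in w if 32 < 4]
k = print(w)
for seq in value:
    process(vals)
    k = k * (seq + vals)
vals = vals * w[vals]
seq = seq + 29 * vals
process(35)

vals = vals * w[vals]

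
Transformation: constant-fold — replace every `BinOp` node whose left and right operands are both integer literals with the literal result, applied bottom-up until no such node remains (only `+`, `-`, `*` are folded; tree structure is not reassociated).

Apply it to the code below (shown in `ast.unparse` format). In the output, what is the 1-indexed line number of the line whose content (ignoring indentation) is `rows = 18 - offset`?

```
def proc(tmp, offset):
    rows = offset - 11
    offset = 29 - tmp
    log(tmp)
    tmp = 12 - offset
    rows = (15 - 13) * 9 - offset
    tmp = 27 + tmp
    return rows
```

Transformed code:
def proc(tmp, offset):
    rows = offset - 11
    offset = 29 - tmp
    log(tmp)
    tmp = 12 - offset
    rows = 18 - offset
    tmp = 27 + tmp
    return rows

6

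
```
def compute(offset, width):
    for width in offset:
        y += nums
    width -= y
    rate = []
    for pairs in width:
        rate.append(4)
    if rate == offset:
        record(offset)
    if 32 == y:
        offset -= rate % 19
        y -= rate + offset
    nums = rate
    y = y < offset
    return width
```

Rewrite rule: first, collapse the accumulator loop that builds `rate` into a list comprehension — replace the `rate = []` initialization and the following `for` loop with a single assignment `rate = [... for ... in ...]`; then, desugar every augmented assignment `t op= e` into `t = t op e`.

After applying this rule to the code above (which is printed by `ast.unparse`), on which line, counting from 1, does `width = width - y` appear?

Transformed code:
def compute(offset, width):
    for width in offset:
        y = y + nums
    width = width - y
    rate = [4 for pairs in width]
    if rate == offset:
        record(offset)
    if 32 == y:
        offset = offset - rate % 19
        y = y - (rate + offset)
    nums = rate
    y = y < offset
    return width

4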